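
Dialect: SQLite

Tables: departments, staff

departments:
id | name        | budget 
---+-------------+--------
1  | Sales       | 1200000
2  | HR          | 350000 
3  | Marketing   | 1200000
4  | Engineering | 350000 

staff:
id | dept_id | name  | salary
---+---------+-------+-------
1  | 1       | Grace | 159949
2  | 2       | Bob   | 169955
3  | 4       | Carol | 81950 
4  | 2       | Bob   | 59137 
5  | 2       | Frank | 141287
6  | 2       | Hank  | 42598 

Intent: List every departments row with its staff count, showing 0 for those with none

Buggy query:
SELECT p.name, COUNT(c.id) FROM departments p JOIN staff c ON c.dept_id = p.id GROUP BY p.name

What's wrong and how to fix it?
Bug: INNER JOIN drops departments rows that have no matching staff rows

Fix: Switch to LEFT JOIN to retain unmatched parent rows

Corrected query:
SELECT p.name, COUNT(c.id) FROM departments p LEFT JOIN staff c ON c.dept_id = p.id GROUP BY p.name

Result:
name        | COUNT(c.id)
------------+------------
Engineering | 1          
HR          | 4          
Marketing   | 0          
Sales       | 1          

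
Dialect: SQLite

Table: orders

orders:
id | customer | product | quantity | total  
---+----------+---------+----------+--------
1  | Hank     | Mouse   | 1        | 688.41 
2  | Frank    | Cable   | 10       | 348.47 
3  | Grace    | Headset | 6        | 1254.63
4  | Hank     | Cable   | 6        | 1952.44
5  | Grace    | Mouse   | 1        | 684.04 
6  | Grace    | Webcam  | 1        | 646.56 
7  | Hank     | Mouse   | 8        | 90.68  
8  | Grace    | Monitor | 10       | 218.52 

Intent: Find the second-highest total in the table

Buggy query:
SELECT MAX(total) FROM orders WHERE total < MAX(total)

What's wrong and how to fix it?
Bug: MAX(total) on the right of the comparison is an aggregate-in-WHERE error

Fix: Put the inner MAX in a scalar subquery

Corrected query:
SELECT MAX(total) FROM orders WHERE total < (SELECT MAX(total) FROM orders)

Result:
MAX(total)
----------
1254.63   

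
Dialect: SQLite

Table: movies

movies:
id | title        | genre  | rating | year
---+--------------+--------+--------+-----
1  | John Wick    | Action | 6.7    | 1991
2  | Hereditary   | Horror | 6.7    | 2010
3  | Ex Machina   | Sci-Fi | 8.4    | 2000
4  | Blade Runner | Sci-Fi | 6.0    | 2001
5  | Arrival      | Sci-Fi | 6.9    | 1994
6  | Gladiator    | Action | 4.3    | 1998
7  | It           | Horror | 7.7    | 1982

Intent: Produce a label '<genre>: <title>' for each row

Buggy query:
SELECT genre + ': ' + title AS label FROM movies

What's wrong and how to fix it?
Bug: '+' is numeric addition; on text columns SQLite converts them to 0 instead of concatenating

Fix: Replace + with || to concatenate text

Corrected query:
SELECT genre || ': ' || title AS label FROM movies

Result:
label               
--------------------
Action: John Wick   
Horror: Hereditary  
Sci-Fi: Ex Machina  
Sci-Fi: Blade Runner
Sci-Fi: Arrival     
Action: Gladiator   
Horror: It          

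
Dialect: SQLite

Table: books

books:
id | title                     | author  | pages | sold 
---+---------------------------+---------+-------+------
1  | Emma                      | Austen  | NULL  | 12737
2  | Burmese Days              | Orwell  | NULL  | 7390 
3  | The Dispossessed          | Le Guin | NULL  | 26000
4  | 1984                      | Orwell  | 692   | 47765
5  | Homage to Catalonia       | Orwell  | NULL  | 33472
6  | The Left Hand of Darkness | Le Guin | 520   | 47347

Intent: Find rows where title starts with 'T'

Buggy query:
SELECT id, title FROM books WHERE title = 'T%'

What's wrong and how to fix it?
Bug: '=' compares the literal string including the % character; pattern matching needs LIKE

Fix: Replace '=' with LIKE so 'T%' is treated as a pattern

Corrected query:
SELECT id, title FROM books WHERE title LIKE 'T%'

Result:
id | title                    
---+--------------------------
3  | The Dispossessed         
6  | The Left Hand of Darkness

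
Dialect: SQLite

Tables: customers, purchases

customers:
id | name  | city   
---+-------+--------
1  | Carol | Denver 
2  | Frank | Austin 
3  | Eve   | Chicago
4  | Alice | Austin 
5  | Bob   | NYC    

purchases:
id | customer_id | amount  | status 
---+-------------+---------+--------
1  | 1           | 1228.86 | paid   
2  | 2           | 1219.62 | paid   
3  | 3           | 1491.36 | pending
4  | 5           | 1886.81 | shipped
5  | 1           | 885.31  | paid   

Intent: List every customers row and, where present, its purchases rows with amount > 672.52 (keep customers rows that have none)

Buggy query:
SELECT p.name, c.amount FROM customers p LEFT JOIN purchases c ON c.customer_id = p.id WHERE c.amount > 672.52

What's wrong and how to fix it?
Bug: Filtering c.amount in WHERE discards the NULL rows produced by LEFT JOIN, turning it into an inner join

Fix: Put 'c.amount > 672.52' in the JOIN's ON clause instead of WHERE

Corrected query:
SELECT p.name, c.amount FROM customers p LEFT JOIN purchases c ON c.customer_id = p.id AND c.amount > 672.52

Result:
name  | amount 
------+--------
Carol | 885.31 
Carol | 1228.86
Frank | 1219.62
Eve   | 1491.36
Alice | NULL   
Bob   | 1886.81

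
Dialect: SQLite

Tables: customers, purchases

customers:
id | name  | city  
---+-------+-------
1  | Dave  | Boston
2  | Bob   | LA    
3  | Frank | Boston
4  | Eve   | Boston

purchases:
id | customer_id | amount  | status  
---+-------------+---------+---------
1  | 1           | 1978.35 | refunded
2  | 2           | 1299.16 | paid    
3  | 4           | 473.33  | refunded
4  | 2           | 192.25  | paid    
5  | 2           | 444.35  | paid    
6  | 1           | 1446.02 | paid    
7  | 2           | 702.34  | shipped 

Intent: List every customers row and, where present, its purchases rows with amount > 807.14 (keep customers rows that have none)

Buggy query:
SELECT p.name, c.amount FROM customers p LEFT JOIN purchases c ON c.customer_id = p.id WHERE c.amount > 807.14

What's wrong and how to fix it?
Bug: Filtering c.amount in WHERE discards the NULL rows produced by LEFT JOIN, turning it into an inner join

Fix: Move the right-table condition into the ON clause so unmatched parents are kept

Corrected query:
SELECT p.name, c.amount FROM customers p LEFT JOIN purchases c ON c.customer_id = p.id AND c.amount > 807.14

Result:
name  | amount 
------+--------
Dave  | 1446.02
Dave  | 1978.35
Bob   | 1299.16
Frank | NULL   
Eve   | NULL   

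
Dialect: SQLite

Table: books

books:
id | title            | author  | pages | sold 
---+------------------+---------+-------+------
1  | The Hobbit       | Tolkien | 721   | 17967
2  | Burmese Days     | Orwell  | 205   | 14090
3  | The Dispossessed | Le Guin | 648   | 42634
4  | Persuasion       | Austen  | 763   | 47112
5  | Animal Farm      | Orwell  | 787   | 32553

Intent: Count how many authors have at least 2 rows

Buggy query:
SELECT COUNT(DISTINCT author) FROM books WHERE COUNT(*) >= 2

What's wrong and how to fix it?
Bug: WHERE filters individual rows, not groups, so a group-level COUNT is invalid there

Fix: Use a subquery that GROUPs and filters with HAVING, then count its rows

Corrected query:
SELECT COUNT(*) FROM (SELECT author FROM books GROUP BY author HAVING COUNT(*) >= 2)

Result:
COUNT(*)
--------
1       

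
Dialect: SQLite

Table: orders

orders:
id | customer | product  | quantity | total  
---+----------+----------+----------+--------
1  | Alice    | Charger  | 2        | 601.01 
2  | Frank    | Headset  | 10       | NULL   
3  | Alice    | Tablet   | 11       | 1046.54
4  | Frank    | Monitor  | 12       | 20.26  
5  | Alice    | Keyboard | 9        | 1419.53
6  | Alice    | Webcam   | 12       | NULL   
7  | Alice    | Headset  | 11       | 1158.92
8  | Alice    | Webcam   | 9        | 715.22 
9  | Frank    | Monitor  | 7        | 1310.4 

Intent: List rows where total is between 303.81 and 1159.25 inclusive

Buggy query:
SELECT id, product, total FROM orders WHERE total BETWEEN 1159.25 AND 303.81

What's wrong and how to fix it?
Bug: The bounds are reversed; BETWEEN a AND b requires a <= b to match anything

Fix: Write BETWEEN 303.81 AND 1159.25

Corrected query:
SELECT id, product, total FROM orders WHERE total BETWEEN 303.81 AND 1159.25

Result:
id | product | total  
---+---------+--------
1  | Charger | 601.01 
3  | Tablet  | 1046.54
7  | Headset | 1158.92
8  | Webcam  | 715.22 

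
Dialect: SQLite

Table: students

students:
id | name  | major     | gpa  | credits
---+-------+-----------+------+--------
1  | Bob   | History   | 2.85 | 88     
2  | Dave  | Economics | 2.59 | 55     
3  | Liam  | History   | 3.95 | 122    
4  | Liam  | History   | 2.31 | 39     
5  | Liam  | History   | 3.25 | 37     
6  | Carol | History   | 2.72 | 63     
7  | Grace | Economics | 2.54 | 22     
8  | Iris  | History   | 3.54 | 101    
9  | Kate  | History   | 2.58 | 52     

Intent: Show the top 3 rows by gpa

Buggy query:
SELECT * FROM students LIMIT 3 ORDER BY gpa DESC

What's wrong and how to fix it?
Bug: ORDER BY cannot follow LIMIT; LIMIT is the final clause

Fix: Sort with ORDER BY, then apply LIMIT

Corrected query:
SELECT * FROM students ORDER BY gpa DESC LIMIT 3

Result:
id | name | major   | gpa  | credits
---+------+---------+------+--------
3  | Liam | History | 3.95 | 122    
8  | Iris | History | 3.54 | 101    
5  | Liam | History | 3.25 | 37     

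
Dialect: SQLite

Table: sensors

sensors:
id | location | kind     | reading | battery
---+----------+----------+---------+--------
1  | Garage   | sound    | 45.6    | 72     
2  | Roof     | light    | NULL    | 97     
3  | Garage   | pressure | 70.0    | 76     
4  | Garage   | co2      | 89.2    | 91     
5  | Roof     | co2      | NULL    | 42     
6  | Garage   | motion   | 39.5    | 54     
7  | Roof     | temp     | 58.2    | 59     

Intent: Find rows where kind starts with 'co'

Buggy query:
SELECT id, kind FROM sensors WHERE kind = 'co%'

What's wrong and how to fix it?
Bug: Wildcards only work with LIKE; '=' treats '%' as a literal character

Fix: Replace '=' with LIKE so 'co%' is treated as a pattern

Corrected query:
SELECT id, kind FROM sensors WHERE kind LIKE 'co%'

Result:
id | kind
---+-----
4  | co2 
5  | co2 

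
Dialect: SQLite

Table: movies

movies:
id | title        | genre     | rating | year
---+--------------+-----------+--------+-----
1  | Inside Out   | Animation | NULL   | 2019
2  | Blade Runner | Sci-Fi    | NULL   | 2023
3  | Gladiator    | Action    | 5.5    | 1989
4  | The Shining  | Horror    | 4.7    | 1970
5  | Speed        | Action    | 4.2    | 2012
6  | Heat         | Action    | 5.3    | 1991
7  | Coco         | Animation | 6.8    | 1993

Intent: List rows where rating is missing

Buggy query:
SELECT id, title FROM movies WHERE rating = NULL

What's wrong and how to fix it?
Bug: Comparing to NULL with '=' never matches; NULL = NULL is unknown, not true

Fix: Use IS NULL to test for NULL

Corrected query:
SELECT id, title FROM movies WHERE rating IS NULL

Result:
id | title       
---+-------------
1  | Inside Out  
2  | Blade Runner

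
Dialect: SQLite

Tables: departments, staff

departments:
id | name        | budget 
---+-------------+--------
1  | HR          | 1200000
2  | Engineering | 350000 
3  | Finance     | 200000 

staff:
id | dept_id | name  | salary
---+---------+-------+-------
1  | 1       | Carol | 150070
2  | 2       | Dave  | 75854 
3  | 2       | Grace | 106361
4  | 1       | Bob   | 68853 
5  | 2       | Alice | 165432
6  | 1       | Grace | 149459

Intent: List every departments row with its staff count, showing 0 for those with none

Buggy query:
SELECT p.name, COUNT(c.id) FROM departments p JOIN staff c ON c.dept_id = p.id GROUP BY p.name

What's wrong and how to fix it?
Bug: An inner join excludes parents with zero children

Fix: Use LEFT JOIN so parents without children still appear (COUNT(c.id) gives 0)

Corrected query:
SELECT p.name, COUNT(c.id) FROM departments p LEFT JOIN staff c ON c.dept_id = p.id GROUP BY p.name

Result:
name        | COUNT(c.id)
------------+------------
Engineering | 3          
Finance     | 0          
HR          | 3          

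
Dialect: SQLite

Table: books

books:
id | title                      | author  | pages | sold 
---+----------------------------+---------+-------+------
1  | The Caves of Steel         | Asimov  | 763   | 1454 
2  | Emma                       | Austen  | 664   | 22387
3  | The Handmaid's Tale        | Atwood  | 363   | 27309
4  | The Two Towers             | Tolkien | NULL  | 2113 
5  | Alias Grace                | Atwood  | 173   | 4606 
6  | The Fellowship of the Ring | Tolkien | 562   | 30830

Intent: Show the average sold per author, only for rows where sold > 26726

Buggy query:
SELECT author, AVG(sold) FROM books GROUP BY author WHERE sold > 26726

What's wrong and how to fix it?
Bug: WHERE cannot follow GROUP BY

Fix: Place WHERE between FROM and GROUP BY

Corrected query:
SELECT author, AVG(sold) FROM books WHERE sold > 26726 GROUP BY author

Result:
author  | AVG(sold)
--------+----------
Atwood  | 27309    
Tolkien | 30830    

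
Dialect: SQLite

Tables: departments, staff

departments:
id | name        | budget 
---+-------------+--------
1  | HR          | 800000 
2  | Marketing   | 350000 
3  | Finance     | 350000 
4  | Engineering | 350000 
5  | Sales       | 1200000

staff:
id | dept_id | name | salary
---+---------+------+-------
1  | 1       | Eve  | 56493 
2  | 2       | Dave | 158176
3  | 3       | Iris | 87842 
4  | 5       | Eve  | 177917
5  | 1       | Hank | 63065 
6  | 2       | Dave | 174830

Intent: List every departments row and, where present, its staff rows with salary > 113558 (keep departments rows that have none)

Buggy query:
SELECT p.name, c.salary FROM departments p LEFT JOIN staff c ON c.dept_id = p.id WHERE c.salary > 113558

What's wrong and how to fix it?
Bug: Filtering c.salary in WHERE discards the NULL rows produced by LEFT JOIN, turning it into an inner join

Fix: Move the right-table condition into the ON clause so unmatched parents are kept

Corrected query:
SELECT p.name, c.salary FROM departments p LEFT JOIN staff c ON c.dept_id = p.id AND c.salary > 113558

Result:
name        | salary
------------+-------
HR          | NULL  
Marketing   | 158176
Marketing   | 174830
Finance     | NULL  
Engineering | NULL  
Sales       | 177917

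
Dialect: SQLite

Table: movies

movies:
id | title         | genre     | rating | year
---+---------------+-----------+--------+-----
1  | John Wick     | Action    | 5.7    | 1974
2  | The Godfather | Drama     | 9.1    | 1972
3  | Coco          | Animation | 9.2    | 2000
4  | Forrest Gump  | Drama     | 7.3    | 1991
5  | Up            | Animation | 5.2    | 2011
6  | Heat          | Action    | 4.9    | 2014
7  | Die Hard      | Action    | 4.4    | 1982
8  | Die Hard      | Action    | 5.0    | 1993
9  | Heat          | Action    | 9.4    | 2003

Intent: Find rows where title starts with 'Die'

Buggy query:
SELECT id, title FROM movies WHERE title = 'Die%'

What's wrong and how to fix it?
Bug: '=' compares the literal string including the % character; pattern matching needs LIKE

Fix: Replace '=' with LIKE so 'Die%' is treated as a pattern

Corrected query:
SELECT id, title FROM movies WHERE title LIKE 'Die%'

Result:
id | title   
---+---------
7  | Die Hard
8  | Die Hard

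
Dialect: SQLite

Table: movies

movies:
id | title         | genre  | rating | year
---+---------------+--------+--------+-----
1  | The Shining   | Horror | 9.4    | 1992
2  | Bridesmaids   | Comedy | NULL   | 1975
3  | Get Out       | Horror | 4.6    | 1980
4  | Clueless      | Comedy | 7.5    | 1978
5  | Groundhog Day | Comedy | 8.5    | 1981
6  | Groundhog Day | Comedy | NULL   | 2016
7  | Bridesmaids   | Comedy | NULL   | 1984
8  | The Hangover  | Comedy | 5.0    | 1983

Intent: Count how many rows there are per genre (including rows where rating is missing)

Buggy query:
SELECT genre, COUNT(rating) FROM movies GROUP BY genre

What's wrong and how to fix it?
Bug: COUNT(column) counts non-NULL values only; rows with NULL rating aren't counted

Fix: Replace COUNT(rating) with COUNT(*)

Corrected query:
SELECT genre, COUNT(*) FROM movies GROUP BY genre

Result:
genre  | COUNT(*)
-------+---------
Comedy | 6       
Horror | 2       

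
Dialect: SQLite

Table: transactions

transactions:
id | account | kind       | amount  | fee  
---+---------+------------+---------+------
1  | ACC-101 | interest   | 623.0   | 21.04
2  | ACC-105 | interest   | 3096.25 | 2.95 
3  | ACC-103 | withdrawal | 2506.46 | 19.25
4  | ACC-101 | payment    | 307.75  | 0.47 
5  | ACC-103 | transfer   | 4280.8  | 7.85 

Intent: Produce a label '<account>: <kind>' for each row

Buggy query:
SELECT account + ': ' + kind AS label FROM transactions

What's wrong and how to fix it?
Bug: SQLite uses || for string concatenation; + coerces text to numbers (yielding 0)

Fix: Use the || operator for string concatenation

Corrected query:
SELECT account || ': ' || kind AS label FROM transactions

Result:
label              
-------------------
ACC-101: interest  
ACC-105: interest  
ACC-103: withdrawal
ACC-101: payment   
ACC-103: transfer  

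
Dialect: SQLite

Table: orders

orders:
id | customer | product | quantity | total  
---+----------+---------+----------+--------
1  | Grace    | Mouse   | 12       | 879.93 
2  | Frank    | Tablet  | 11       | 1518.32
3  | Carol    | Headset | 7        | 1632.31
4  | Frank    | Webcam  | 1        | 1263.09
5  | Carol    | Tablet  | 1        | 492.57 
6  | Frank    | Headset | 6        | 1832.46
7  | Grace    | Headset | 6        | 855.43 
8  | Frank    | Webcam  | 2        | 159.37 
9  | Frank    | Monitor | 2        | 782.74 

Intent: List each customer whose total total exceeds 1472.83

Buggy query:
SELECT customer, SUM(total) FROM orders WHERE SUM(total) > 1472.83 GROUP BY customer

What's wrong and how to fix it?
Bug: Aggregate functions cannot appear in a WHERE clause

Fix: Move the aggregate condition to a HAVING clause

Corrected query:
SELECT customer, SUM(total) FROM orders GROUP BY customer HAVING SUM(total) > 1472.83

Result:
customer | SUM(total)
---------+-----------
Carol    | 2124.88   
Frank    | 5555.98   
Grace    | 1735.36   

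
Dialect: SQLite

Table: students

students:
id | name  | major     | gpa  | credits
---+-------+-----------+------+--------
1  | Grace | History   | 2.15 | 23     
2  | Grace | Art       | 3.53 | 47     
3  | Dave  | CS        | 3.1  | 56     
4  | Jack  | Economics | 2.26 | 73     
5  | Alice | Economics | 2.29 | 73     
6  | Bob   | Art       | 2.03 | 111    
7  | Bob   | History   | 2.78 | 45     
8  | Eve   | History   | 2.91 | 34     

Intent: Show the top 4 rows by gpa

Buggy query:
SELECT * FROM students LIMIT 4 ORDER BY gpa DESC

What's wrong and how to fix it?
Bug: LIMIT must come after ORDER BY

Fix: Swap the clauses: ORDER BY first, then LIMIT

Corrected query:
SELECT * FROM students ORDER BY gpa DESC LIMIT 4

Result:
id | name  | major   | gpa  | credits
---+-------+---------+------+--------
2  | Grace | Art     | 3.53 | 47     
3  | Dave  | CS      | 3.1  | 56     
8  | Eve   | History | 2.91 | 34     
7  | Bob   | History | 2.78 | 45     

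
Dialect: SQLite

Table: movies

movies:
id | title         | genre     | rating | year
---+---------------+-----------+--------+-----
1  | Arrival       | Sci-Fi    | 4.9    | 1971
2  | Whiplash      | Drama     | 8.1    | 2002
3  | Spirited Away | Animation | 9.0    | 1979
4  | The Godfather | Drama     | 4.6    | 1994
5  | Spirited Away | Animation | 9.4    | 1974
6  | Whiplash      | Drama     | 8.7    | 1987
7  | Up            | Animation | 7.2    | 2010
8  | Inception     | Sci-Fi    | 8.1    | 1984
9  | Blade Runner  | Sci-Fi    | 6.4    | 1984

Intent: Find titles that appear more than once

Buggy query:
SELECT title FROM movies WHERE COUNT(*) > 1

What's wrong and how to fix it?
Bug: WHERE can't reference COUNT(*); aggregates are computed after WHERE

Fix: GROUP BY title, then filter groups with HAVING COUNT(*) > 1

Corrected query:
SELECT title FROM movies GROUP BY title HAVING COUNT(*) > 1

Result:
title        
-------------
Spirited Away
Whiplash     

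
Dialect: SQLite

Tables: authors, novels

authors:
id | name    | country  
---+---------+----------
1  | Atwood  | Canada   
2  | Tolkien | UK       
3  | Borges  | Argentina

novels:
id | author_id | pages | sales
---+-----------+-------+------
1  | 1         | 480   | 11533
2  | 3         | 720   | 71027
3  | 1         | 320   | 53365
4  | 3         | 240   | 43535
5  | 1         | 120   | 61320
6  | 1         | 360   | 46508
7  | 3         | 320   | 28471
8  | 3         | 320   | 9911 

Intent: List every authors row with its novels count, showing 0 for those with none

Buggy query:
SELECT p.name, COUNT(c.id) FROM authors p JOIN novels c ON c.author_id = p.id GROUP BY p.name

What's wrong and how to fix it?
Bug: INNER JOIN drops authors rows that have no matching novels rows

Fix: Switch to LEFT JOIN to retain unmatched parent rows

Corrected query:
SELECT p.name, COUNT(c.id) FROM authors p LEFT JOIN novels c ON c.author_id = p.id GROUP BY p.name

Result:
name    | COUNT(c.id)
--------+------------
Atwood  | 4          
Borges  | 4          
Tolkien | 0          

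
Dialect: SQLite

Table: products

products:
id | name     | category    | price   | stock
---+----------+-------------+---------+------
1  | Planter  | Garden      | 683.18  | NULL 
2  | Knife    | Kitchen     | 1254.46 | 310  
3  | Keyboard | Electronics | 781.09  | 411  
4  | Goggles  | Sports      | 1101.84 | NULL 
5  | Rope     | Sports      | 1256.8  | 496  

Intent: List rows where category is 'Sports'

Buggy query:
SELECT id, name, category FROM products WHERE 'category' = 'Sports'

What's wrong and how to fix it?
Bug: 'category' in single quotes is a string literal, not the column; the comparison is literal-vs-literal and never true

Fix: Reference the column as category without single quotes

Corrected query:
SELECT id, name, category FROM products WHERE category = 'Sports'

Result:
id | name    | category
---+---------+---------
4  | Goggles | Sports  
5  | Rope    | Sports  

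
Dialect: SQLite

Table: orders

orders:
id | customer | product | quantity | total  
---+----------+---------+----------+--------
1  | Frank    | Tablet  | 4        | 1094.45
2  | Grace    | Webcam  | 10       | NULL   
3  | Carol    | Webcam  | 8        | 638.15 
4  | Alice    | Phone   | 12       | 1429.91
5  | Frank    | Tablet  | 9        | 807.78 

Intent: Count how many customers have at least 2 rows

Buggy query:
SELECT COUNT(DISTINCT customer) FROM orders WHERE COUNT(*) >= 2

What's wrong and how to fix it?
Bug: COUNT(*) cannot appear in WHERE; the per-group count doesn't exist yet

Fix: Use a subquery that GROUPs and filters with HAVING, then count its rows

Corrected query:
SELECT COUNT(*) FROM (SELECT customer FROM orders GROUP BY customer HAVING COUNT(*) >= 2)

Result:
COUNT(*)
--------
1       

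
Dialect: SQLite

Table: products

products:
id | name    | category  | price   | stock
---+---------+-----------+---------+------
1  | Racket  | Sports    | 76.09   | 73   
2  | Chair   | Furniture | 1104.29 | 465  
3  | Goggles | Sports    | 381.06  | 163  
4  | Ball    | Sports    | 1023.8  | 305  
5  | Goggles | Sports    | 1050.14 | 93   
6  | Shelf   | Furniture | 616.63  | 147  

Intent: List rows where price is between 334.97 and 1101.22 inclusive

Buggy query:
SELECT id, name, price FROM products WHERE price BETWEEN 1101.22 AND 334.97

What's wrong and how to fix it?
Bug: BETWEEN expects the lower bound first; with 1101.22 AND 334.97 the range is empty

Fix: Swap the bounds so the smaller value comes first

Corrected query:
SELECT id, name, price FROM products WHERE price BETWEEN 334.97 AND 1101.22

Result:
id | name    | price  
---+---------+--------
3  | Goggles | 381.06 
4  | Ball    | 1023.8 
5  | Goggles | 1050.14
6  | Shelf   | 616.63 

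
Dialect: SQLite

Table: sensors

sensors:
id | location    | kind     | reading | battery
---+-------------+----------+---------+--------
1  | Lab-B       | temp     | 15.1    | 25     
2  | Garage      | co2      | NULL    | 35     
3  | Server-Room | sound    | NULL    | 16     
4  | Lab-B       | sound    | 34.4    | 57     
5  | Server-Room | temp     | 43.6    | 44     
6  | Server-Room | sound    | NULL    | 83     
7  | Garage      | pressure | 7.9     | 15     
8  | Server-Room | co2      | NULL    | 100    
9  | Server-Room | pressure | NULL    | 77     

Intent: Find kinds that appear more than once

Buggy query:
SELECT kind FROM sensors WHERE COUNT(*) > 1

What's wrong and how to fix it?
Bug: COUNT(*) is an aggregate and cannot be used in WHERE

Fix: GROUP BY kind, then filter groups with HAVING COUNT(*) > 1

Corrected query:
SELECT kind FROM sensors GROUP BY kind HAVING COUNT(*) > 1

Result:
kind    
--------
co2     
pressure
sound   
temp    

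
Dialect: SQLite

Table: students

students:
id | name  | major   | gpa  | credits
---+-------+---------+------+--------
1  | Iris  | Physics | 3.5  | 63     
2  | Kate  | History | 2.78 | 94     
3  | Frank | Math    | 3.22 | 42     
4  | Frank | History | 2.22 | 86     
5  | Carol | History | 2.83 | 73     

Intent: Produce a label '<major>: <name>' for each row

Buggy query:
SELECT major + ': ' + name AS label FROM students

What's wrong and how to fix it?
Bug: SQLite uses || for string concatenation; + coerces text to numbers (yielding 0)

Fix: Use the || operator for string concatenation

Corrected query:
SELECT major || ': ' || name AS label FROM students

Result:
label         
--------------
Physics: Iris 
History: Kate 
Math: Frank   
History: Frank
History: Carol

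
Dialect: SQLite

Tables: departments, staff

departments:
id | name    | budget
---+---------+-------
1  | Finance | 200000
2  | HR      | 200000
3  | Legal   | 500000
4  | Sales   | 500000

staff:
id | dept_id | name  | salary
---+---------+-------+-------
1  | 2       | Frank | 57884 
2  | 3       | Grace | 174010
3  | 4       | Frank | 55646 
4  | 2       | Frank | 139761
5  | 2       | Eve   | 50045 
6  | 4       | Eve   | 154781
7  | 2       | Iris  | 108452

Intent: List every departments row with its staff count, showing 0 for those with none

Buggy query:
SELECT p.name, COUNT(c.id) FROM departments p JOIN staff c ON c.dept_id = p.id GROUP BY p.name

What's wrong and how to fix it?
Bug: An inner join excludes parents with zero children

Fix: Use LEFT JOIN so parents without children still appear (COUNT(c.id) gives 0)

Corrected query:
SELECT p.name, COUNT(c.id) FROM departments p LEFT JOIN staff c ON c.dept_id = p.id GROUP BY p.name

Result:
name    | COUNT(c.id)
--------+------------
Finance | 0          
HR      | 4          
Legal   | 1          
Sales   | 2          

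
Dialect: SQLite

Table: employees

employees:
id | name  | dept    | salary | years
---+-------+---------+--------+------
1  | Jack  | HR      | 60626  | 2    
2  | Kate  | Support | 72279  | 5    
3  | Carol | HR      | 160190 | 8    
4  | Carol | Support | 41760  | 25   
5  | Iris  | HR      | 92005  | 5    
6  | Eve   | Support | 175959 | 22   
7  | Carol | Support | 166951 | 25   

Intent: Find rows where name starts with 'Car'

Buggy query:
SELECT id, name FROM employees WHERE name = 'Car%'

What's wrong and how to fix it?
Bug: Wildcards only work with LIKE; '=' treats '%' as a literal character

Fix: Use LIKE for wildcard pattern matching

Corrected query:
SELECT id, name FROM employees WHERE name LIKE 'Car%'

Result:
id | name 
---+------
3  | Carol
4  | Carol
7  | Carol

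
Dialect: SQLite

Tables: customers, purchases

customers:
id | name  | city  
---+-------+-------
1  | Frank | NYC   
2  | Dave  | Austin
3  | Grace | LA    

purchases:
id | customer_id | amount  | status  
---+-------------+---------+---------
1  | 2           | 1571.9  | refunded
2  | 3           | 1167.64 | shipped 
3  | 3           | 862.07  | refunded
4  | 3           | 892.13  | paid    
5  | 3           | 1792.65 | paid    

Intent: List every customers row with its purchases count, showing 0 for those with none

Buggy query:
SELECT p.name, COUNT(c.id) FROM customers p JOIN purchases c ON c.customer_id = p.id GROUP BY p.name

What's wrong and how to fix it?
Bug: INNER JOIN drops customers rows that have no matching purchases rows

Fix: Switch to LEFT JOIN to retain unmatched parent rows

Corrected query:
SELECT p.name, COUNT(c.id) FROM customers p LEFT JOIN purchases c ON c.customer_id = p.id GROUP BY p.name

Result:
name  | COUNT(c.id)
------+------------
Dave  | 1          
Frank | 0          
Grace | 4          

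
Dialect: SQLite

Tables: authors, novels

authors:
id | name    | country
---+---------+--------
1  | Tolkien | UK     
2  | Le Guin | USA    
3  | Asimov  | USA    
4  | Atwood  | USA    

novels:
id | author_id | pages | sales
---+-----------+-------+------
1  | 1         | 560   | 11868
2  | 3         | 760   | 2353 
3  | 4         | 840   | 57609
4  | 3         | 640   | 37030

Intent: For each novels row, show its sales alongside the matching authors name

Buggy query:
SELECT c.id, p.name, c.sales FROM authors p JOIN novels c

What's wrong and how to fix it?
Bug: Missing join condition: each novels row is matched to all authors rows instead of just its own

Fix: Add ON c.author_id = p.id to the JOIN

Corrected query:
SELECT c.id, p.name, c.sales FROM authors p JOIN novels c ON c.author_id = p.id

Result:
id | name    | sales
---+---------+------
1  | Tolkien | 11868
2  | Asimov  | 2353 
3  | Atwood  | 57609
4  | Asimov  | 37030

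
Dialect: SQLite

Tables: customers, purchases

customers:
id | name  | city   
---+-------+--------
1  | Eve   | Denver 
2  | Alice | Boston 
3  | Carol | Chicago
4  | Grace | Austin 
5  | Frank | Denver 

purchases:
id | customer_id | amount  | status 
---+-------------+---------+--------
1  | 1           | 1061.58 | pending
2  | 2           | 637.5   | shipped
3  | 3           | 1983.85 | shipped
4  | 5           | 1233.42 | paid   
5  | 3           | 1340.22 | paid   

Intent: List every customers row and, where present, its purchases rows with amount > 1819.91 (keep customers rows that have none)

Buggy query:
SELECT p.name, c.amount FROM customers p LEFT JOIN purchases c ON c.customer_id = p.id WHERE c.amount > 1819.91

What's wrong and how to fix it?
Bug: Filtering c.amount in WHERE discards the NULL rows produced by LEFT JOIN, turning it into an inner join

Fix: Put 'c.amount > 1819.91' in the JOIN's ON clause instead of WHERE

Corrected query:
SELECT p.name, c.amount FROM customers p LEFT JOIN purchases c ON c.customer_id = p.id AND c.amount > 1819.91

Result:
name  | amount 
------+--------
Eve   | NULL   
Alice | NULL   
Carol | 1983.85
Grace | NULL   
Frank | NULL   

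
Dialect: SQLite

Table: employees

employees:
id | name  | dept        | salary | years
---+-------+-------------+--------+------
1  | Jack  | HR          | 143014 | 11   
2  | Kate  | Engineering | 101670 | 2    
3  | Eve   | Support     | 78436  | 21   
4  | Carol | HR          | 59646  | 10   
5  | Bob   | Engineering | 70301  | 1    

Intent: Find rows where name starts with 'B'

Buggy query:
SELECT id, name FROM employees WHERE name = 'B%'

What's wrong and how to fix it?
Bug: Wildcards only work with LIKE; '=' treats '%' as a literal character

Fix: Use LIKE for wildcard pattern matching

Corrected query:
SELECT id, name FROM employees WHERE name LIKE 'B%'

Result:
id | name
---+-----
5  | Bob 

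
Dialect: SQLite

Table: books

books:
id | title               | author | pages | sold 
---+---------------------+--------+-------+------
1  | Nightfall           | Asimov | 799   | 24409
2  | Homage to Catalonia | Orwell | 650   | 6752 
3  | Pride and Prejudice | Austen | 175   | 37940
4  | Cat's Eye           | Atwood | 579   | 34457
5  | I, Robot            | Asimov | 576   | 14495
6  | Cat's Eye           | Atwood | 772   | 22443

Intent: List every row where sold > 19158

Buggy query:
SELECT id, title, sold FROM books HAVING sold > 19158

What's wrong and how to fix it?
Bug: HAVING filters the output of aggregation, but this query has no GROUP BY and no aggregate functions, so SQLite rejects it (HAVING clause on a non-aggregate query); the condition here is per row

Fix: Replace HAVING with WHERE since the condition applies to individual rows

Corrected query:
SELECT id, title, sold FROM books WHERE sold > 19158

Result:
id | title               | sold 
---+---------------------+------
1  | Nightfall           | 24409
3  | Pride and Prejudice | 37940
4  | Cat's Eye           | 34457
6  | Cat's Eye           | 22443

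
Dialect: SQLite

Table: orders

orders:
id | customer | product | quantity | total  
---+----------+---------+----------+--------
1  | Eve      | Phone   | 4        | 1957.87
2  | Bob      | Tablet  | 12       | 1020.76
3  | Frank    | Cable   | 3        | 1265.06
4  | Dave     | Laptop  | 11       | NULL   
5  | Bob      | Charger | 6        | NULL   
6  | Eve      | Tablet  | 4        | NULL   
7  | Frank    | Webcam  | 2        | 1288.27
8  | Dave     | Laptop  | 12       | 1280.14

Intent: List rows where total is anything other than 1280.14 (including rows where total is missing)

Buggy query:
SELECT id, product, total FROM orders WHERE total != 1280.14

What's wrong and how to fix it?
Bug: Inequality against NULL is unknown, not true; rows with NULL are dropped

Fix: Add an explicit OR total IS NULL to include the missing-value rows

Corrected query:
SELECT id, product, total FROM orders WHERE total != 1280.14 OR total IS NULL

Result:
id | product | total  
---+---------+--------
1  | Phone   | 1957.87
2  | Tablet  | 1020.76
3  | Cable   | 1265.06
4  | Laptop  | NULL   
5  | Charger | NULL   
6  | Tablet  | NULL   
7  | Webcam  | 1288.27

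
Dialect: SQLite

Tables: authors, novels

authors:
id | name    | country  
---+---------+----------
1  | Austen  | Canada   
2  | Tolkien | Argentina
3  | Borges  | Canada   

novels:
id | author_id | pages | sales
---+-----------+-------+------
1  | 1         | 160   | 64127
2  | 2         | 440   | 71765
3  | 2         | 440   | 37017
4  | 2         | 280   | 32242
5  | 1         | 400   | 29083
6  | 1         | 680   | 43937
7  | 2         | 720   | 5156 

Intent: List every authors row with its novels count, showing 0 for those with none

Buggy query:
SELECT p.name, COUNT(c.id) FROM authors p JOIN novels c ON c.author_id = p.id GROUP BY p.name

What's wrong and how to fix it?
Bug: INNER JOIN drops authors rows that have no matching novels rows

Fix: Use LEFT JOIN so parents without children still appear (COUNT(c.id) gives 0)

Corrected query:
SELECT p.name, COUNT(c.id) FROM authors p LEFT JOIN novels c ON c.author_id = p.id GROUP BY p.name

Result:
name    | COUNT(c.id)
--------+------------
Austen  | 3          
Borges  | 0          
Tolkien | 4          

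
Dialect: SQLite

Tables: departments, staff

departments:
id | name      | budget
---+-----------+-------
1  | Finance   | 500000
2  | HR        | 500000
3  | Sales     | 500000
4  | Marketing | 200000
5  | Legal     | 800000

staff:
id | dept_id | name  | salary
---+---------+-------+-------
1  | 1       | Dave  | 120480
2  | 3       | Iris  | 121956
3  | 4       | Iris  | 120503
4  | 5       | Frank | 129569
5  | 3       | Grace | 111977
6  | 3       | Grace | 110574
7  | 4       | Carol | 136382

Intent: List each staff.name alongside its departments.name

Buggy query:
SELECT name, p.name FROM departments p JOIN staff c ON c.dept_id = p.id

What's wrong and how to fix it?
Bug: Both tables have a 'name' column; the unqualified reference is ambiguous

Fix: Prefix ambiguous columns with the table alias

Corrected query:
SELECT c.name, p.name FROM departments p JOIN staff c ON c.dept_id = p.id

Result:
name  | name     
------+----------
Dave  | Finance  
Iris  | Sales    
Iris  | Marketing
Frank | Legal    
Grace | Sales    
Grace | Sales    
Carol | Marketing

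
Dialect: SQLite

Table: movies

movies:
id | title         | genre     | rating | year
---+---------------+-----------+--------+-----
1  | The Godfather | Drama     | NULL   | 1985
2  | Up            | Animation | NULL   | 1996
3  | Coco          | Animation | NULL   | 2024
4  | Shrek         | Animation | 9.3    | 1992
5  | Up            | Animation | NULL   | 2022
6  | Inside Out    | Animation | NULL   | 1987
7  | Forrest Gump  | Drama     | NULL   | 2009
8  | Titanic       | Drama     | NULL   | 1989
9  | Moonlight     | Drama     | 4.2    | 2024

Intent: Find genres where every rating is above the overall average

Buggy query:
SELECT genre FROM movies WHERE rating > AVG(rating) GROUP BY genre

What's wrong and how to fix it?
Bug: WHERE evaluates per row before aggregation, so AVG() is unavailable

Fix: Use a subquery for AVG and a HAVING MIN(...) filter so the condition holds for every row in the group

Corrected query:
SELECT genre FROM movies GROUP BY genre HAVING MIN(rating) > (SELECT AVG(rating) FROM movies)

Result:
genre    
---------
Animation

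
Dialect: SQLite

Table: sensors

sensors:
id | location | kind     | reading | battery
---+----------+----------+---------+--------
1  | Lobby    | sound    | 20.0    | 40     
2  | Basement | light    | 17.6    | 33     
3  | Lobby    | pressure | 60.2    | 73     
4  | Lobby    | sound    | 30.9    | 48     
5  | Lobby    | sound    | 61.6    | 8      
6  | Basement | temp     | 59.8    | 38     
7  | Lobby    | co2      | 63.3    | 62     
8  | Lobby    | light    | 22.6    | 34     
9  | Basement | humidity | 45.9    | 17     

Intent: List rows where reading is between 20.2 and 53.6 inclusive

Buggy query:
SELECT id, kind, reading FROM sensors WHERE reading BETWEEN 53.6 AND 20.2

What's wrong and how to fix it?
Bug: BETWEEN expects the lower bound first; with 53.6 AND 20.2 the range is empty

Fix: Write BETWEEN 20.2 AND 53.6

Corrected query:
SELECT id, kind, reading FROM sensors WHERE reading BETWEEN 20.2 AND 53.6

Result:
id | kind     | reading
---+----------+--------
4  | sound    | 30.9   
8  | light    | 22.6   
9  | humidity | 45.9   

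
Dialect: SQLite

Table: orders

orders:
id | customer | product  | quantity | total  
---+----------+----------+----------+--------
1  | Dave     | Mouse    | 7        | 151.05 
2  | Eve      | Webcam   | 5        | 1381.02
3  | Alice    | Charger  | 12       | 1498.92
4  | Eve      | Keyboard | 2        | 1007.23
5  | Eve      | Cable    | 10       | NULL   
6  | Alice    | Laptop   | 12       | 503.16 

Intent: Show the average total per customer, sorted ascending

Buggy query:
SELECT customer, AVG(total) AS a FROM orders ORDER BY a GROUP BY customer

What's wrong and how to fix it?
Bug: GROUP BY must precede ORDER BY

Fix: Reorder: SELECT … FROM … GROUP BY … ORDER BY …

Corrected query:
SELECT customer, AVG(total) AS a FROM orders GROUP BY customer ORDER BY a

Result:
customer | a       
---------+---------
Dave     | 151.05  
Alice    | 1001.04 
Eve      | 1194.125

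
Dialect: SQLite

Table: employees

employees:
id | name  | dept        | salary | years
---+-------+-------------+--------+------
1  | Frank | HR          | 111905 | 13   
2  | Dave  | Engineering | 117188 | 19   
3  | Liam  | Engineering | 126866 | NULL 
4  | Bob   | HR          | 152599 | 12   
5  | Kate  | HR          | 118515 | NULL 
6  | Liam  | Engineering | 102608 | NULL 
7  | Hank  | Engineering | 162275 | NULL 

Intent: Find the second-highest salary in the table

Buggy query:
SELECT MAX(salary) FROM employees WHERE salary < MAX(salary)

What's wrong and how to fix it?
Bug: MAX(salary) on the right of the comparison is an aggregate-in-WHERE error

Fix: Compute the overall MAX in a subquery, then take MAX of rows below it

Corrected query:
SELECT MAX(salary) FROM employees WHERE salary < (SELECT MAX(salary) FROM employees)

Result:
MAX(salary)
-----------
152599     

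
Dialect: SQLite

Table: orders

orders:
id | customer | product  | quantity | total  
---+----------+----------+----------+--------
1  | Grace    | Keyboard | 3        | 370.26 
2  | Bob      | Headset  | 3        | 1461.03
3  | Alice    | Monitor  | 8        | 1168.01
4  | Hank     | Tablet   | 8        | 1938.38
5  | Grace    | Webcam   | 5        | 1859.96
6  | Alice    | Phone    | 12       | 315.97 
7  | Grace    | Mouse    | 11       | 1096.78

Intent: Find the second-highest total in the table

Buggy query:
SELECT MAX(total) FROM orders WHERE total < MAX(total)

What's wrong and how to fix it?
Bug: The inner MAX is an aggregate inside WHERE, which is not allowed

Fix: Put the inner MAX in a scalar subquery

Corrected query:
SELECT MAX(total) FROM orders WHERE total < (SELECT MAX(total) FROM orders)

Result:
MAX(total)
----------
1859.96   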